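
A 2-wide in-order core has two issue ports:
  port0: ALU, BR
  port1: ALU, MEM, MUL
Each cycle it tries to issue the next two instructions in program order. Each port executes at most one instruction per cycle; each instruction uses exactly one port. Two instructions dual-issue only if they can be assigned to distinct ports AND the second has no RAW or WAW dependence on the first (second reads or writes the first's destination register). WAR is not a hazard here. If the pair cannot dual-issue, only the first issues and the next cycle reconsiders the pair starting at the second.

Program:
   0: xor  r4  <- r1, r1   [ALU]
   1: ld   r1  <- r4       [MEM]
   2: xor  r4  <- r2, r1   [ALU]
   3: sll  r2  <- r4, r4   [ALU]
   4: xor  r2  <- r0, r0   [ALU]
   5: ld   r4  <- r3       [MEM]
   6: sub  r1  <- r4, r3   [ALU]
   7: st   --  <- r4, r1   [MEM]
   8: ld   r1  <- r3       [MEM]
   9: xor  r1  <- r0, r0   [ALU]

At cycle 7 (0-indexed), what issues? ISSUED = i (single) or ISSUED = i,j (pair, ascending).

[0] i0  xor  -- RAW r4
[1] i1  ld  -- RAW r1
[2] i2  xor  -- RAW r4
[3] i3  sll  -- WAW r2
[4] i4&i5  xor;ld  -- pair
[5] i6  sub  -- RAW r1
[6] i7  st  -- no-port MEM/MEM
[7] i8  ld  -- WAW r1
[8] i9  xor  -- tail

ISSUED = 8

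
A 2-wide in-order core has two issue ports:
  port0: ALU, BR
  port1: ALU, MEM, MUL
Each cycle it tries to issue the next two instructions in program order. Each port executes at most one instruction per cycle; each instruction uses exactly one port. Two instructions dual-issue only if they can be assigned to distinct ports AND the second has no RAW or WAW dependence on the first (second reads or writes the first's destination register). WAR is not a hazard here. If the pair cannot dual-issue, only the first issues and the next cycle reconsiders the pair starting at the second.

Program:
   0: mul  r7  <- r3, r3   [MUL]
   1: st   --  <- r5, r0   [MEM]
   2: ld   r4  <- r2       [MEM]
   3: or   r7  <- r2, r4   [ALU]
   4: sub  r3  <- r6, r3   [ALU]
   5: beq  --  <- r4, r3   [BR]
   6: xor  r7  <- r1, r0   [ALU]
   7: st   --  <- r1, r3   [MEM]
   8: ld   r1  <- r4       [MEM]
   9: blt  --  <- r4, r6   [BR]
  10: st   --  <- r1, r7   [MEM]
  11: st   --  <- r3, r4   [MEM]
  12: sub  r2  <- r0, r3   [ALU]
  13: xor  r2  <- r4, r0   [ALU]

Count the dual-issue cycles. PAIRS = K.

PAIRS = 4

[0] i0  mul  -- no-port MUL/MEM
[1] i1  st  -- no-port MEM/MEM
[2] i2  ld  -- RAW r4
[3] i3+i4  or;sub  -- 2-wide
[4] i5+i6  beq;xor  -- 2-wide
[5] i7  st  -- no-port MEM/MEM
[6] i8+i9  ld;blt  -- 2-wide
[7] i10  st  -- no-port MEM/MEM
[8] i11+i12  st;sub  -- 2-wide
[9] i13  xor  -- tail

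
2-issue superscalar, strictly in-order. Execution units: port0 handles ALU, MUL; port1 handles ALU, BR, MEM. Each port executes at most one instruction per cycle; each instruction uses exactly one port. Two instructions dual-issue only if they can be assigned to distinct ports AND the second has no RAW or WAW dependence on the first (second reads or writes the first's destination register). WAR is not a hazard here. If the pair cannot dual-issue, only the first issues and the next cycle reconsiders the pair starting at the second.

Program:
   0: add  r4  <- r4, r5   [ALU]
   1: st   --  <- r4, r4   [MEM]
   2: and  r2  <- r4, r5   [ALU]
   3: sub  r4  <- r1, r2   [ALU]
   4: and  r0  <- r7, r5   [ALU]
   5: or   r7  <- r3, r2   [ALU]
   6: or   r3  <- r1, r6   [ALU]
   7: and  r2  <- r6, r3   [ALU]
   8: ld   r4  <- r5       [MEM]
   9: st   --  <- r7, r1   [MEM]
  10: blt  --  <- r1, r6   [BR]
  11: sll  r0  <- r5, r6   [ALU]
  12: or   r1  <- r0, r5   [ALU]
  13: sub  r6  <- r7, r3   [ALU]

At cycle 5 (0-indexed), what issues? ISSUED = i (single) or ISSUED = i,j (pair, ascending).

ISSUED = 9

0. add @i0  | RAW r4
1. st and @i1/i2  | 2-wide
2. sub and @i3/i4  | 2-wide
3. or or @i5/i6  | 2-wide
4. and ld @i7/i8  | 2-wide
5. st @i9  | no-port MEM/BR
6. blt sll @i10/i11  | 2-wide
7. or sub @i12/i13  | 2-wide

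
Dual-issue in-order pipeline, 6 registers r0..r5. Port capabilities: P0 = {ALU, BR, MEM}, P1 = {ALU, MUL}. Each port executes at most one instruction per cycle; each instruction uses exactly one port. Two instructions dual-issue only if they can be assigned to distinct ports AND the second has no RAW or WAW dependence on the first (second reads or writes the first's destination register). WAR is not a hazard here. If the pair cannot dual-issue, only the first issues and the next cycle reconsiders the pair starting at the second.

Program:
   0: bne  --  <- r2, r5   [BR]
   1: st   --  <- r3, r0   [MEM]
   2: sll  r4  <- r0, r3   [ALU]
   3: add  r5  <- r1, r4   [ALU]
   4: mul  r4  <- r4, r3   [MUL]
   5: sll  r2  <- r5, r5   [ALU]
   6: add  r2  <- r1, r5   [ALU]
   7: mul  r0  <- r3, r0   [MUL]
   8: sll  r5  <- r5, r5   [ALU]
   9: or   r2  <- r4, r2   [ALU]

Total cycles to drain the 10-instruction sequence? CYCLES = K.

[0] i0  bne  -- no-port BR/MEM
[1] i1,i2  st+sll  -- pair
[2] i3,i4  add+mul  -- pair
[3] i5  sll  -- WAW r2
[4] i6,i7  add+mul  -- pair
[5] i8,i9  sll+or  -- pair

CYCLES = 6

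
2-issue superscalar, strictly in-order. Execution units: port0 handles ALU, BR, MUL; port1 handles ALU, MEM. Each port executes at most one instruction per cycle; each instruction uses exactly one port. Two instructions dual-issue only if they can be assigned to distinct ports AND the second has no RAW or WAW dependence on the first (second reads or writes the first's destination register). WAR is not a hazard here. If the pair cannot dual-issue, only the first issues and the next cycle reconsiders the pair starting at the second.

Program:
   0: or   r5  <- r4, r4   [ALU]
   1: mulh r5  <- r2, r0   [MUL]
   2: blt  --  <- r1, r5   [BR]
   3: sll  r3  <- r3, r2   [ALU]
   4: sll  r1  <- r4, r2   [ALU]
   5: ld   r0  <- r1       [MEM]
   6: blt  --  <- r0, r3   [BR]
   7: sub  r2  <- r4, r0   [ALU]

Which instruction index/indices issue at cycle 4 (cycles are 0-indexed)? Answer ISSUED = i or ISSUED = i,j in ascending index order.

ISSUED = 5

#0 head=0: or i0 WAW r5
#1 head=1: mulh i1 no-port MUL/BR
#2 head=2: blt+sll i2/i3 dual
#3 head=4: sll i4 RAW r1
#4 head=5: ld i5 RAW r0
#5 head=6: blt+sub i6/i7 dual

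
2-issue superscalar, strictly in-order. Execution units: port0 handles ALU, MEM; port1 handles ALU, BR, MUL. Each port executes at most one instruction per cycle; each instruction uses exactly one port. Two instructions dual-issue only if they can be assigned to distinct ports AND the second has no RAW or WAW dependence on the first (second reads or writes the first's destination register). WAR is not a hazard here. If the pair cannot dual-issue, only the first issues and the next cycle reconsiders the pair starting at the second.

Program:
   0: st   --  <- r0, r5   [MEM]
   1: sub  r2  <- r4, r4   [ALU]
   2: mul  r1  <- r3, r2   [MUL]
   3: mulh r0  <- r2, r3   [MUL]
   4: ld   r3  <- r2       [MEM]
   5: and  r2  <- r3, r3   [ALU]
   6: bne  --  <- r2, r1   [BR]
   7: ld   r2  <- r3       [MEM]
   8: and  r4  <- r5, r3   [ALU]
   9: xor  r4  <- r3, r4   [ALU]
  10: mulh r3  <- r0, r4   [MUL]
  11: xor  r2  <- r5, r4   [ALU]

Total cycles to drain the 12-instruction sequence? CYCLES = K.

CYCLES = 8

#0 head=0: st;sub i0/i1 dual
#1 head=2: mul i2 no-port MUL/MUL
#2 head=3: mulh;ld i3/i4 dual
#3 head=5: and i5 RAW r2
#4 head=6: bne;ld i6/i7 dual
#5 head=8: and i8 RAW+WAW r4
#6 head=9: xor i9 RAW r4
#7 head=10: mulh;xor i10/i11 dual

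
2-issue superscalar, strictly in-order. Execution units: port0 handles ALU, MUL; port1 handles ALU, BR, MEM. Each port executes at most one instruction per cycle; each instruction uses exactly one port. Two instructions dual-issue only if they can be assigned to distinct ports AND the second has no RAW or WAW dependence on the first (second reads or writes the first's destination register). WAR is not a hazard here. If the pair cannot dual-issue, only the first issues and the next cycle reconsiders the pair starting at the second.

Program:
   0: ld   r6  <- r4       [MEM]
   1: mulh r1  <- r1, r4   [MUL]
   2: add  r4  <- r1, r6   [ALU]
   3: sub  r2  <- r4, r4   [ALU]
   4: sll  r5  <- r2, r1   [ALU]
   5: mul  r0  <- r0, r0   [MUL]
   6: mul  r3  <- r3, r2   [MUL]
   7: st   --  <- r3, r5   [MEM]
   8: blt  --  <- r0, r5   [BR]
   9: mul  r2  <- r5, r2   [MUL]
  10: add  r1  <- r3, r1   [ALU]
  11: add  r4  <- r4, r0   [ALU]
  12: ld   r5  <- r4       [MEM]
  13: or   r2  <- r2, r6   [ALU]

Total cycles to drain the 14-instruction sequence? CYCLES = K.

CYCLES = 9

c0: i0,i1 ld.MEM/mulh.MUL  pair
c1: i2 add.ALU  RAW r4
c2: i3 sub.ALU  RAW r2
c3: i4,i5 sll.ALU/mul.MUL  pair
c4: i6 mul.MUL  RAW r3
c5: i7 st.MEM  no-port MEM/BR
c6: i8,i9 blt.BR/mul.MUL  pair
c7: i10,i11 add.ALU/add.ALU  pair
c8: i12,i13 ld.MEM/or.ALU  pair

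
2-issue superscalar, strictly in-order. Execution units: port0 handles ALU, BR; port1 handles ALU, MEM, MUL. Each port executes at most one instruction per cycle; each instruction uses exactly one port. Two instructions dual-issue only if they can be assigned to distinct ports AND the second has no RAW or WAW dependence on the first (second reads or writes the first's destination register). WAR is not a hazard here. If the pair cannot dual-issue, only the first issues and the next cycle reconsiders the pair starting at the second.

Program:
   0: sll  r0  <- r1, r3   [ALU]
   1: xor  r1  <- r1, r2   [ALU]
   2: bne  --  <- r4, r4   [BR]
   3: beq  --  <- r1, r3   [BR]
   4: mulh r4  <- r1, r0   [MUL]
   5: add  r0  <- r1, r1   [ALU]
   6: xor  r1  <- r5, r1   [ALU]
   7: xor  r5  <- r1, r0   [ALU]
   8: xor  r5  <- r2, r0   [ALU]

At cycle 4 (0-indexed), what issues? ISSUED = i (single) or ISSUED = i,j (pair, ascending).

ISSUED = 7

c0: i0+i1 sll;xor  dual
c1: i2 bne  no-port BR/BR
c2: i3+i4 beq;mulh  dual
c3: i5+i6 add;xor  dual
c4: i7 xor  WAW r5
c5: i8 xor  tail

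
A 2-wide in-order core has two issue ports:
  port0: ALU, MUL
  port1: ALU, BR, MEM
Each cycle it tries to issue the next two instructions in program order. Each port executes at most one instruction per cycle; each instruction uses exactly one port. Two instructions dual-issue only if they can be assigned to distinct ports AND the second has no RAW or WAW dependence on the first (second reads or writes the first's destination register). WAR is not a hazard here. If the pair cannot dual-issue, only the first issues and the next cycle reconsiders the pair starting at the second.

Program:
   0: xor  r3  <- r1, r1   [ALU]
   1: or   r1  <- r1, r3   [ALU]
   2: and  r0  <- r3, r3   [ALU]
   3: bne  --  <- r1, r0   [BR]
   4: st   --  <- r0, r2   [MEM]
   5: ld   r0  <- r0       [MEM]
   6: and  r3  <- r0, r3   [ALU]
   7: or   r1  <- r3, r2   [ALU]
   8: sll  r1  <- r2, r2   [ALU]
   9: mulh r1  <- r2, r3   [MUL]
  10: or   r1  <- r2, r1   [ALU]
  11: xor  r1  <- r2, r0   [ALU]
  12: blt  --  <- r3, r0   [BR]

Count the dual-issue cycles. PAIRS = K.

PAIRS = 2

0. xor @i0  | RAW r3
1. or+and @i1&i2  | 2-wide
2. bne @i3  | no-port BR/MEM
3. st @i4  | no-port MEM/MEM
4. ld @i5  | RAW r0
5. and @i6  | RAW r3
6. or @i7  | WAW r1
7. sll @i8  | WAW r1
8. mulh @i9  | RAW+WAW r1
9. or @i10  | WAW r1
10. xor+blt @i11&i12  | 2-wide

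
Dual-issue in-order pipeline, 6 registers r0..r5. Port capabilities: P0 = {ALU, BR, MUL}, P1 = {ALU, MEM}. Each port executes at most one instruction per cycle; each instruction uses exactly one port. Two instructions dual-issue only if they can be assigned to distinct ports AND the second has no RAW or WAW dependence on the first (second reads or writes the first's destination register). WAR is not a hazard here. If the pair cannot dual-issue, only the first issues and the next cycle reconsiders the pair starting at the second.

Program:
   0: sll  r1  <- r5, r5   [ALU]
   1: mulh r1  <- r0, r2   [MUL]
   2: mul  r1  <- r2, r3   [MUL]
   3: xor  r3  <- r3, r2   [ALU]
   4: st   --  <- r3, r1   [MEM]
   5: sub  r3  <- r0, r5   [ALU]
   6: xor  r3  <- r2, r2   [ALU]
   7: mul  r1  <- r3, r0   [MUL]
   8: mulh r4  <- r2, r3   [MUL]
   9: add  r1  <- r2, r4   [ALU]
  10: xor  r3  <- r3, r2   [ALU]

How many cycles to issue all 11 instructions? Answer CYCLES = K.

#0 head=0: sll.ALU i0 WAW r1
#1 head=1: mulh.MUL i1 no-port MUL/MUL
#2 head=2: mul.MUL+xor.ALU i2,i3 dual
#3 head=4: st.MEM+sub.ALU i4,i5 dual
#4 head=6: xor.ALU i6 RAW r3
#5 head=7: mul.MUL i7 no-port MUL/MUL
#6 head=8: mulh.MUL i8 RAW r4
#7 head=9: add.ALU+xor.ALU i9,i10 dual

CYCLES = 8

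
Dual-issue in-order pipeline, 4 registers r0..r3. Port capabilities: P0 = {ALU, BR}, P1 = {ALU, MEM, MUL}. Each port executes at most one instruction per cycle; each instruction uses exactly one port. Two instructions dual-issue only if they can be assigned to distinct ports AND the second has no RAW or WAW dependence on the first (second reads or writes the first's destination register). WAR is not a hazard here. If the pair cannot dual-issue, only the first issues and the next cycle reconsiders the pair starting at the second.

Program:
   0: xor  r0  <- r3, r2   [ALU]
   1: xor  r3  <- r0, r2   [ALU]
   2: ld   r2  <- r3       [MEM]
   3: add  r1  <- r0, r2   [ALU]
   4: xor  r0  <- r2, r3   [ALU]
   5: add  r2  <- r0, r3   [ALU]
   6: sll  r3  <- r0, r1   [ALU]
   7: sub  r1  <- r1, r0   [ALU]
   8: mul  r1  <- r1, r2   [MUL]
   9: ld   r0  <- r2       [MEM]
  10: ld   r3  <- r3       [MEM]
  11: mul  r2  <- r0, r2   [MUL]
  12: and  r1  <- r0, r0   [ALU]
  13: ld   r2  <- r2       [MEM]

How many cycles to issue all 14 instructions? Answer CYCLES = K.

t=0 i0:xor ; RAW r0
t=1 i1:xor ; RAW r3
t=2 i2:ld ; RAW r2
t=3 i3&i4:add/xor ; dual
t=4 i5&i6:add/sll ; dual
t=5 i7:sub ; RAW+WAW r1
t=6 i8:mul ; no-port MUL/MEM
t=7 i9:ld ; no-port MEM/MEM
t=8 i10:ld ; no-port MEM/MUL
t=9 i11&i12:mul/and ; dual
t=10 i13:ld ; tail

CYCLES = 11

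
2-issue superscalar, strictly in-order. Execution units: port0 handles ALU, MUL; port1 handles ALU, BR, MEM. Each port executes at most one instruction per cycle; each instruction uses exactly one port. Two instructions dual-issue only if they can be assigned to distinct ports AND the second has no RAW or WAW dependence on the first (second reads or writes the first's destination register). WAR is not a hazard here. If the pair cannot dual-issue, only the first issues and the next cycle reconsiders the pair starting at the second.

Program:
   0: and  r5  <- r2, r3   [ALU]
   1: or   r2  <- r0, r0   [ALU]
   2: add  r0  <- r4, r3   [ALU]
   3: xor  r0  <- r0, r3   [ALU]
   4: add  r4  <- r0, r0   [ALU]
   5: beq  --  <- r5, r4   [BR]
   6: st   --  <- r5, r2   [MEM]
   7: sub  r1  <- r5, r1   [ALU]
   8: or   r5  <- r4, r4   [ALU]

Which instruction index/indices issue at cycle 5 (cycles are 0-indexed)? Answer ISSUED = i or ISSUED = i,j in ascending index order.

t=0 i0&i1:and;or ; pair
t=1 i2:add ; RAW+WAW r0
t=2 i3:xor ; RAW r0
t=3 i4:add ; RAW r4
t=4 i5:beq ; no-port BR/MEM
t=5 i6&i7:st;sub ; pair
t=6 i8:or ; tail

ISSUED = 6,7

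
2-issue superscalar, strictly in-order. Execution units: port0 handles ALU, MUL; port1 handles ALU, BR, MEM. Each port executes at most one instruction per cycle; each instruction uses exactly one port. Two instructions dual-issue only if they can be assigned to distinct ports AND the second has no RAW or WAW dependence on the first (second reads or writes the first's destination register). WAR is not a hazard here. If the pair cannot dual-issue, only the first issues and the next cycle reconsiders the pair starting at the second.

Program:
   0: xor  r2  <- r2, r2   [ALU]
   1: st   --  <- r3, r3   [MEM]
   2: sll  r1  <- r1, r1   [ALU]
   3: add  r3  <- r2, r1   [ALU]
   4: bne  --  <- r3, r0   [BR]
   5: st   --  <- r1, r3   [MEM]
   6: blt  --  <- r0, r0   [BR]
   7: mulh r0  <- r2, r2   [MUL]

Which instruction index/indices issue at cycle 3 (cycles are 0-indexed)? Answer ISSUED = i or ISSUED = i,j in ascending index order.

c0: i0+i1 xor/st  dual
c1: i2 sll  RAW r1
c2: i3 add  RAW r3
c3: i4 bne  no-port BR/MEM
c4: i5 st  no-port MEM/BR
c5: i6+i7 blt/mulh  dual

ISSUED = 4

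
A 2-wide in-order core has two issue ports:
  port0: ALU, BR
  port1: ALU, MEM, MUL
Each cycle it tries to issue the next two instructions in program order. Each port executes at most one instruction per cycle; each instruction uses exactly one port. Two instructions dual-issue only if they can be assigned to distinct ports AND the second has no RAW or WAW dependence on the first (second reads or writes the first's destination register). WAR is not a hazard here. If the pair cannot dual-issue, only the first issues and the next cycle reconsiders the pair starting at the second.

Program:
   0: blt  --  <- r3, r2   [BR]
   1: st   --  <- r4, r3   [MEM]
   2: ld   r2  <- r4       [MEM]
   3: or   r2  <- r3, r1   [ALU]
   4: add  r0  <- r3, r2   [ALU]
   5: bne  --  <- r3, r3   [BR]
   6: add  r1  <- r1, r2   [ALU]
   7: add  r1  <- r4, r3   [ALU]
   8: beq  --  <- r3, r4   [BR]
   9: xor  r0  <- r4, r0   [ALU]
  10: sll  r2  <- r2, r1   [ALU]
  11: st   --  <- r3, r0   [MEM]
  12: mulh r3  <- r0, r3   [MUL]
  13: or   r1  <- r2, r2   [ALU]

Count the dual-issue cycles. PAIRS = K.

PAIRS = 5

  cy0 -> i0&i1 (blt.BR;st.MEM) dual
  cy1 -> i2 (ld.MEM) WAW r2
  cy2 -> i3 (or.ALU) RAW r2
  cy3 -> i4&i5 (add.ALU;bne.BR) dual
  cy4 -> i6 (add.ALU) WAW r1
  cy5 -> i7&i8 (add.ALU;beq.BR) dual
  cy6 -> i9&i10 (xor.ALU;sll.ALU) dual
  cy7 -> i11 (st.MEM) no-port MEM/MUL
  cy8 -> i12&i13 (mulh.MUL;or.ALU) dual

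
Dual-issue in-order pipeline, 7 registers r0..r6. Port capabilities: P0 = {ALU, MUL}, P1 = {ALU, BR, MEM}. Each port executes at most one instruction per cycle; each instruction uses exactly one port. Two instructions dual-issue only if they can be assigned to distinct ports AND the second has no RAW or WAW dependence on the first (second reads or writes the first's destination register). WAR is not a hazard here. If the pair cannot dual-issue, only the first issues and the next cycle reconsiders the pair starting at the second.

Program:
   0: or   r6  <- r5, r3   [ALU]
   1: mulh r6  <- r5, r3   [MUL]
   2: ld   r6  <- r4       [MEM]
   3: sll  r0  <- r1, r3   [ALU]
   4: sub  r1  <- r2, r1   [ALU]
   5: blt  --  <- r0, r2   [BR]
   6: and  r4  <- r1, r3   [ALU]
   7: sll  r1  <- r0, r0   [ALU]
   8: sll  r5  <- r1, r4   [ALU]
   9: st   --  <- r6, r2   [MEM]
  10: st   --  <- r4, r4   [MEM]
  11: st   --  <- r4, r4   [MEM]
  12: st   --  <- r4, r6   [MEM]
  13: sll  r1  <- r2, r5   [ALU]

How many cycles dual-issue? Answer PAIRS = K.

PAIRS = 5

t=0 i0:or.ALU ; WAW r6
t=1 i1:mulh.MUL ; WAW r6
t=2 i2,i3:ld.MEM sll.ALU ; pair
t=3 i4,i5:sub.ALU blt.BR ; pair
t=4 i6,i7:and.ALU sll.ALU ; pair
t=5 i8,i9:sll.ALU st.MEM ; pair
t=6 i10:st.MEM ; no-port MEM/MEM
t=7 i11:st.MEM ; no-port MEM/MEM
t=8 i12,i13:st.MEM sll.ALU ; pair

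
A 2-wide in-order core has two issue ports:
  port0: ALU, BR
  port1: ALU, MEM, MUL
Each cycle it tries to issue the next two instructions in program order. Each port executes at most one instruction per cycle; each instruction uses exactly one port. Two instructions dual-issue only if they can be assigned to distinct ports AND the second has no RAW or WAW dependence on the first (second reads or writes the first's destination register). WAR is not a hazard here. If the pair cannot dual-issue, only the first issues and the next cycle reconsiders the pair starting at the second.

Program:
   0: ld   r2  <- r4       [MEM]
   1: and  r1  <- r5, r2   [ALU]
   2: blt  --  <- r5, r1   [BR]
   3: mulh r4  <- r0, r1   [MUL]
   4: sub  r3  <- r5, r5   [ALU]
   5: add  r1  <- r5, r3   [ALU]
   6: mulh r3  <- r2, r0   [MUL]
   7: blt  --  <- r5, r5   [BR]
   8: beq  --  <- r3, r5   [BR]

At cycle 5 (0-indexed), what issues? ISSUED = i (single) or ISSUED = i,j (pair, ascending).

[0] i0  ld.MEM  -- RAW r2
[1] i1  and.ALU  -- RAW r1
[2] i2,i3  blt.BR mulh.MUL  -- dual
[3] i4  sub.ALU  -- RAW r3
[4] i5,i6  add.ALU mulh.MUL  -- dual
[5] i7  blt.BR  -- no-port BR/BR
[6] i8  beq.BR  -- tail

ISSUED = 7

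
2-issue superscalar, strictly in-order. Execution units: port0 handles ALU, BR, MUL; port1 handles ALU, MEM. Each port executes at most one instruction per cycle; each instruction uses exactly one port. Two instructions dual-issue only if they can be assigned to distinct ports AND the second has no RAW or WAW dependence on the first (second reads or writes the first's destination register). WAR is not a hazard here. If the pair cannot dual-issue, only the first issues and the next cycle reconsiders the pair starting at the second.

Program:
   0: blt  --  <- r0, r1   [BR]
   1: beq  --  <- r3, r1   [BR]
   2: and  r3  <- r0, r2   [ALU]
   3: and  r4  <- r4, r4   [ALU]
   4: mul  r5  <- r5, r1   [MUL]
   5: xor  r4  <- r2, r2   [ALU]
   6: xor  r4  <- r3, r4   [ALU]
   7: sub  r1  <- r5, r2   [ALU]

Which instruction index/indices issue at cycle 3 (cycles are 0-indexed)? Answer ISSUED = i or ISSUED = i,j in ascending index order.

ISSUED = 5

0. blt.BR @i0  | no-port BR/BR
1. beq.BR;and.ALU @i1/i2  | 2-wide
2. and.ALU;mul.MUL @i3/i4  | 2-wide
3. xor.ALU @i5  | RAW+WAW r4
4. xor.ALU;sub.ALU @i6/i7  | 2-wide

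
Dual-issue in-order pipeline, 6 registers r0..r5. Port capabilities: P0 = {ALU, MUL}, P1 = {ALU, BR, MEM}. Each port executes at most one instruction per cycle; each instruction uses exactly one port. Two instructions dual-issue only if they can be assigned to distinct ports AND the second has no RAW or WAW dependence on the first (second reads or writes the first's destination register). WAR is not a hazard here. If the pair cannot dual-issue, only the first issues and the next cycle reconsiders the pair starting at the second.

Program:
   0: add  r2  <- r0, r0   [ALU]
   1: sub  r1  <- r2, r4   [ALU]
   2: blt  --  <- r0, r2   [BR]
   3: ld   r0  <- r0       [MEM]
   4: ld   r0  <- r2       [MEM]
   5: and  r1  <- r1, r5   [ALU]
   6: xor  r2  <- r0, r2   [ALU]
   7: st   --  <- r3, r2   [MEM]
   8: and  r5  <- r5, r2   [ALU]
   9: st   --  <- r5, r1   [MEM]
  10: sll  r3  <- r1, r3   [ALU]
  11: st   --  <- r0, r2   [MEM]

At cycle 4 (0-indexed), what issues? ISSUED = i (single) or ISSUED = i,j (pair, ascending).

ISSUED = 6

#0 head=0: add.ALU i0 RAW r2
#1 head=1: sub.ALU+blt.BR i1&i2 dual
#2 head=3: ld.MEM i3 no-port MEM/MEM
#3 head=4: ld.MEM+and.ALU i4&i5 dual
#4 head=6: xor.ALU i6 RAW r2
#5 head=7: st.MEM+and.ALU i7&i8 dual
#6 head=9: st.MEM+sll.ALU i9&i10 dual
#7 head=11: st.MEM i11 tail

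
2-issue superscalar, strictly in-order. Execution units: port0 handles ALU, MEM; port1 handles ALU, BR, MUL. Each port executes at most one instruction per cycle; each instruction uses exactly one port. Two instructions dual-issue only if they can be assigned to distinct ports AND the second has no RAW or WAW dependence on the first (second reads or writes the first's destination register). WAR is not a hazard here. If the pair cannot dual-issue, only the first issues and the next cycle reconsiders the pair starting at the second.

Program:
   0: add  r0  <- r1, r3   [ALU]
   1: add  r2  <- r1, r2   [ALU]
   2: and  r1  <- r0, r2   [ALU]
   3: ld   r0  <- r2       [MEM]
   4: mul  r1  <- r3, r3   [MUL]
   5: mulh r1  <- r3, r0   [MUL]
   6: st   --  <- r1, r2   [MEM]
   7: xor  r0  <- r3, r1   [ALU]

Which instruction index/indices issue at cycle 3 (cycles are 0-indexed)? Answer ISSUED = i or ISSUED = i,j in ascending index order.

ISSUED = 5

[0] i0/i1  add/add  -- 2-wide
[1] i2/i3  and/ld  -- 2-wide
[2] i4  mul  -- no-port MUL/MUL
[3] i5  mulh  -- RAW r1
[4] i6/i7  st/xor  -- 2-wide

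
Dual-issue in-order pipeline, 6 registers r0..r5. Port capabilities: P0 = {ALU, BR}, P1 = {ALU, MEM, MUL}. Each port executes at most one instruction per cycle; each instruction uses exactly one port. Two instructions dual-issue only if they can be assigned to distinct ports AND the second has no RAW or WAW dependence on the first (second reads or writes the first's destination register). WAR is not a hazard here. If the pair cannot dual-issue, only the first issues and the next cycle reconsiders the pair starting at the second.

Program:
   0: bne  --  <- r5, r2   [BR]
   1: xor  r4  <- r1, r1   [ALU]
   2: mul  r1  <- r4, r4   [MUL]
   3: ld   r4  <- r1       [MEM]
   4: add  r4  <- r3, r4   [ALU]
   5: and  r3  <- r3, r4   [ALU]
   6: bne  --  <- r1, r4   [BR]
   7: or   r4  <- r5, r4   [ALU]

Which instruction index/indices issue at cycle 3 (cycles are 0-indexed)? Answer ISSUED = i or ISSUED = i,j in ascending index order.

ISSUED = 4

0. bne.BR+xor.ALU @i0&i1  | pair
1. mul.MUL @i2  | no-port MUL/MEM
2. ld.MEM @i3  | RAW+WAW r4
3. add.ALU @i4  | RAW r4
4. and.ALU+bne.BR @i5&i6  | pair
5. or.ALU @i7  | tail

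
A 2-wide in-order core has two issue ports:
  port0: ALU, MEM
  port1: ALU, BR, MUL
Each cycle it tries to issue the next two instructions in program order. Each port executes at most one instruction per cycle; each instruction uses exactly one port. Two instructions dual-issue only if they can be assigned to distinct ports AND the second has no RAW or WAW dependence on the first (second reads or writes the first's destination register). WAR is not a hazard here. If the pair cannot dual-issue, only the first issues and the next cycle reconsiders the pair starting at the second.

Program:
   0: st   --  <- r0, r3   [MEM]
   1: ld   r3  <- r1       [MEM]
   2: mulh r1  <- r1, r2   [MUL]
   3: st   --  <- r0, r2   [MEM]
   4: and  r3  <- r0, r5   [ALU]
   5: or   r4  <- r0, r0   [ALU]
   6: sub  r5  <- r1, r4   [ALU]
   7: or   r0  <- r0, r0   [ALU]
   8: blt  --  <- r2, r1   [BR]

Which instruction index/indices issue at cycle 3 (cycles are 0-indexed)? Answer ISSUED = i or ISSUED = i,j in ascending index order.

  cy0 -> i0 (st) no-port MEM/MEM
  cy1 -> i1,i2 (ld/mulh) 2-wide
  cy2 -> i3,i4 (st/and) 2-wide
  cy3 -> i5 (or) RAW r4
  cy4 -> i6,i7 (sub/or) 2-wide
  cy5 -> i8 (blt) tail

ISSUED = 5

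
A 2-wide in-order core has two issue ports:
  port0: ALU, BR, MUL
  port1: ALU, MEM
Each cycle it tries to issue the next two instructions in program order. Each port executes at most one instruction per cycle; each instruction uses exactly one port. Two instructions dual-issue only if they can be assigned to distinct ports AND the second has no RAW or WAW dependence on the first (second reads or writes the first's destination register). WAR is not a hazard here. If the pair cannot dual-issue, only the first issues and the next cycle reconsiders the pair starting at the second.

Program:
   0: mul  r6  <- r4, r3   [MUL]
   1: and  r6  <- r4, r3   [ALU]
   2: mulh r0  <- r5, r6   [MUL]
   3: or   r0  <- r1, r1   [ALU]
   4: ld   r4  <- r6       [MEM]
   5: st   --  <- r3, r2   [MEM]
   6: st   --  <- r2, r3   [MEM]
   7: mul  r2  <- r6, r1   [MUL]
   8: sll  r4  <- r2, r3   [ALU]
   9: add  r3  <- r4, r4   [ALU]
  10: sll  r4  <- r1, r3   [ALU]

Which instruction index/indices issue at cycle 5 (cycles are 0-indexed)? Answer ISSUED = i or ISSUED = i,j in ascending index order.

ISSUED = 6,7

0. mul.MUL @i0  | WAW r6
1. and.ALU @i1  | RAW r6
2. mulh.MUL @i2  | WAW r0
3. or.ALU/ld.MEM @i3+i4  | dual
4. st.MEM @i5  | no-port MEM/MEM
5. st.MEM/mul.MUL @i6+i7  | dual
6. sll.ALU @i8  | RAW r4
7. add.ALU @i9  | RAW r3
8. sll.ALU @i10  | tail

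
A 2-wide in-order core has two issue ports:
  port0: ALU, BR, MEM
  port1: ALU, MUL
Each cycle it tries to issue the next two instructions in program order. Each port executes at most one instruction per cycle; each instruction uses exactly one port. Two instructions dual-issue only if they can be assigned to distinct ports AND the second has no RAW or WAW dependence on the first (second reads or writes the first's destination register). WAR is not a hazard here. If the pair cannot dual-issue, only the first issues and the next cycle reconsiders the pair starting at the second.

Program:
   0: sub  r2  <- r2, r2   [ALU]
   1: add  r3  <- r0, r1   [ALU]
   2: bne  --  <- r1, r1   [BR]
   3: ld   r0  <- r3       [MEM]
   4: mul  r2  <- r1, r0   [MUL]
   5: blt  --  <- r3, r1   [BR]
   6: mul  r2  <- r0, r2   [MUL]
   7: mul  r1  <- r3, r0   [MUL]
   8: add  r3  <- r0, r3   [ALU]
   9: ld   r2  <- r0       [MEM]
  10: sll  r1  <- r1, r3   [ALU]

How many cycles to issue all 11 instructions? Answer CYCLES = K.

t=0 i0/i1:sub.ALU;add.ALU ; 2-wide
t=1 i2:bne.BR ; no-port BR/MEM
t=2 i3:ld.MEM ; RAW r0
t=3 i4/i5:mul.MUL;blt.BR ; 2-wide
t=4 i6:mul.MUL ; no-port MUL/MUL
t=5 i7/i8:mul.MUL;add.ALU ; 2-wide
t=6 i9/i10:ld.MEM;sll.ALU ; 2-wide

CYCLES = 7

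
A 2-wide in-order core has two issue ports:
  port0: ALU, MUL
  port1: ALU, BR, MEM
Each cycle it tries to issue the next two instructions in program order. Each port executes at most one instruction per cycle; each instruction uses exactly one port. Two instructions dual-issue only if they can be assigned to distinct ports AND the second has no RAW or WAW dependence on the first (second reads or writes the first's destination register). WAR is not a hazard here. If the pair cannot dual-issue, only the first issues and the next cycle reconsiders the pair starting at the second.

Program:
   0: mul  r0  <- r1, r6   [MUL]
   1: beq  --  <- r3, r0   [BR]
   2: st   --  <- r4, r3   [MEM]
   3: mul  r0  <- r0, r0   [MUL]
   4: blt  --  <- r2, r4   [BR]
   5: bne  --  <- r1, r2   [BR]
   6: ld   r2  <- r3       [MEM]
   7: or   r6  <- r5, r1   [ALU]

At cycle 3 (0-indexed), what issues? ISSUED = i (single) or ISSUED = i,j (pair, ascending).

t=0 i0:mul.MUL ; RAW r0
t=1 i1:beq.BR ; no-port BR/MEM
t=2 i2,i3:st.MEM mul.MUL ; dual
t=3 i4:blt.BR ; no-port BR/BR
t=4 i5:bne.BR ; no-port BR/MEM
t=5 i6,i7:ld.MEM or.ALU ; dual

ISSUED = 4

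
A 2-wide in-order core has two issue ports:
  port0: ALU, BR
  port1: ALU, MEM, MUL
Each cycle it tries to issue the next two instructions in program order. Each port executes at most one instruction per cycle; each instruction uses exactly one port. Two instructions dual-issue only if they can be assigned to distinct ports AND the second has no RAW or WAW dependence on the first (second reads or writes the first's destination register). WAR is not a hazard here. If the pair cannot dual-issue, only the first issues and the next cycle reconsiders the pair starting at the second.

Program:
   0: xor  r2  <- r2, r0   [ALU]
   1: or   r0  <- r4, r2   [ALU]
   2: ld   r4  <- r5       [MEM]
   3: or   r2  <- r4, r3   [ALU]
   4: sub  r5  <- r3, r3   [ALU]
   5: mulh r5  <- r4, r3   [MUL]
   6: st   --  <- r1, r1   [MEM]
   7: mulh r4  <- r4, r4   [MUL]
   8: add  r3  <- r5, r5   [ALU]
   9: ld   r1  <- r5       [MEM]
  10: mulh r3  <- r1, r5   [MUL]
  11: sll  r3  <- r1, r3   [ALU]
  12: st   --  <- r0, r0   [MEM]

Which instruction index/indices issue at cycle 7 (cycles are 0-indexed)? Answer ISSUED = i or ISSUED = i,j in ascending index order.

t=0 i0:xor.ALU ; RAW r2
t=1 i1+i2:or.ALU+ld.MEM ; pair
t=2 i3+i4:or.ALU+sub.ALU ; pair
t=3 i5:mulh.MUL ; no-port MUL/MEM
t=4 i6:st.MEM ; no-port MEM/MUL
t=5 i7+i8:mulh.MUL+add.ALU ; pair
t=6 i9:ld.MEM ; no-port MEM/MUL
t=7 i10:mulh.MUL ; RAW+WAW r3
t=8 i11+i12:sll.ALU+st.MEM ; pair

ISSUED = 10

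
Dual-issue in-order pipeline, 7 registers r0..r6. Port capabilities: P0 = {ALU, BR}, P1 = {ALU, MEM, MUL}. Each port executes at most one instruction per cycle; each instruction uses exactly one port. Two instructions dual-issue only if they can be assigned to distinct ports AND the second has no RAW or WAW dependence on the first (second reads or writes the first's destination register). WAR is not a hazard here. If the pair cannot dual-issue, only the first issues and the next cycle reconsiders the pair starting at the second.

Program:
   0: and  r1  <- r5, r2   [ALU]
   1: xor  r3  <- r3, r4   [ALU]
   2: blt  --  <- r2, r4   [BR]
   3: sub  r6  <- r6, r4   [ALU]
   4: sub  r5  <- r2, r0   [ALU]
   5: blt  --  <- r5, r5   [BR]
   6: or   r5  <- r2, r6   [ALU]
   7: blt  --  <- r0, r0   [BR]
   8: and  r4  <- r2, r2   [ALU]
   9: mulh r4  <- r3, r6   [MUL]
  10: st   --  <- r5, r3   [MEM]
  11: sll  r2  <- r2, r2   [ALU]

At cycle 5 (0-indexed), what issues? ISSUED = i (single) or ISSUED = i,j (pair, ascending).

t=0 i0+i1:and/xor ; dual
t=1 i2+i3:blt/sub ; dual
t=2 i4:sub ; RAW r5
t=3 i5+i6:blt/or ; dual
t=4 i7+i8:blt/and ; dual
t=5 i9:mulh ; no-port MUL/MEM
t=6 i10+i11:st/sll ; dual

ISSUED = 9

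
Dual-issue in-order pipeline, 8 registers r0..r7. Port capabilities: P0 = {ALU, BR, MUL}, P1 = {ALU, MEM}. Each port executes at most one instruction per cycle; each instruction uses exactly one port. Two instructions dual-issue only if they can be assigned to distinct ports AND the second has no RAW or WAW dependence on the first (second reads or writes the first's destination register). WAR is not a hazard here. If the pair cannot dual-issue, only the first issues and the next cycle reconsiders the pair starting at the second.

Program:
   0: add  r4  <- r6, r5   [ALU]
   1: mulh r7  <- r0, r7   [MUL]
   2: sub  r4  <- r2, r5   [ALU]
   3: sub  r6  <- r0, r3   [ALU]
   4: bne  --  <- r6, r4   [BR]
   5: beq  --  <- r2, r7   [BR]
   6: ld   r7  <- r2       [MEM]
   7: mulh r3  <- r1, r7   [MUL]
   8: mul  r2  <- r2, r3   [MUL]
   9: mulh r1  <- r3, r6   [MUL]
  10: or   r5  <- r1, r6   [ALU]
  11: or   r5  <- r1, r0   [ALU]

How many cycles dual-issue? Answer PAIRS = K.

  cy0 -> i0+i1 (add mulh) dual
  cy1 -> i2+i3 (sub sub) dual
  cy2 -> i4 (bne) no-port BR/BR
  cy3 -> i5+i6 (beq ld) dual
  cy4 -> i7 (mulh) no-port MUL/MUL
  cy5 -> i8 (mul) no-port MUL/MUL
  cy6 -> i9 (mulh) RAW r1
  cy7 -> i10 (or) WAW r5
  cy8 -> i11 (or) tail

PAIRS = 3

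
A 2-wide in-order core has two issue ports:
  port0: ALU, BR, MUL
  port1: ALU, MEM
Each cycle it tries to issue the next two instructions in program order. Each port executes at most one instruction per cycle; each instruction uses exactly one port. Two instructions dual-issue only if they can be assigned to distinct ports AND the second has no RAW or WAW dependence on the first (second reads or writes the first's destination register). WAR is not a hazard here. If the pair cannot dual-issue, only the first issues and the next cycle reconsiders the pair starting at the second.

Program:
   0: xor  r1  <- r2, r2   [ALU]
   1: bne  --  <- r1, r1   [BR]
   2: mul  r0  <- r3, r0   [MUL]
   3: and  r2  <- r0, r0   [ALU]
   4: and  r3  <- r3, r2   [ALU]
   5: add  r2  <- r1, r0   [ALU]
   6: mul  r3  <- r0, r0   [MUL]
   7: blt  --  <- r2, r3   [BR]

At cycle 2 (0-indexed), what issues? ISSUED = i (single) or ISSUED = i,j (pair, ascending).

ISSUED = 2

0. xor.ALU @i0  | RAW r1
1. bne.BR @i1  | no-port BR/MUL
2. mul.MUL @i2  | RAW r0
3. and.ALU @i3  | RAW r2
4. and.ALU+add.ALU @i4/i5  | dual
5. mul.MUL @i6  | no-port MUL/BR
6. blt.BR @i7  | tail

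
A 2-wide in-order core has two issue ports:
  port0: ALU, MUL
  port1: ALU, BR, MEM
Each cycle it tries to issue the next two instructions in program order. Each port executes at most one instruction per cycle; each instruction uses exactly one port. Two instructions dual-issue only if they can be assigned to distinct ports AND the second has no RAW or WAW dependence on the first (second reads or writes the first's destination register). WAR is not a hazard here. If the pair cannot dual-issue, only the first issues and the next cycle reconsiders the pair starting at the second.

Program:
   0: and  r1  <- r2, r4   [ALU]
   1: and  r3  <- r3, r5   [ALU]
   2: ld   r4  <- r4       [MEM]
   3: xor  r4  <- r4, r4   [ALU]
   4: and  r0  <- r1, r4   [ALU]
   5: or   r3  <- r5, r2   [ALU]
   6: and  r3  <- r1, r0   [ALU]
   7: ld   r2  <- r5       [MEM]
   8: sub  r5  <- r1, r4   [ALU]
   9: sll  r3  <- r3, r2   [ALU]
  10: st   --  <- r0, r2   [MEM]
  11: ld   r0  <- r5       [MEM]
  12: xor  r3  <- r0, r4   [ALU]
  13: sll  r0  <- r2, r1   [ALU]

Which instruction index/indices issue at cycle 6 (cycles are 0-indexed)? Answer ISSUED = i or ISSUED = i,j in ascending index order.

ISSUED = 10

#0 head=0: and;and i0/i1 dual
#1 head=2: ld i2 RAW+WAW r4
#2 head=3: xor i3 RAW r4
#3 head=4: and;or i4/i5 dual
#4 head=6: and;ld i6/i7 dual
#5 head=8: sub;sll i8/i9 dual
#6 head=10: st i10 no-port MEM/MEM
#7 head=11: ld i11 RAW r0
#8 head=12: xor;sll i12/i13 dual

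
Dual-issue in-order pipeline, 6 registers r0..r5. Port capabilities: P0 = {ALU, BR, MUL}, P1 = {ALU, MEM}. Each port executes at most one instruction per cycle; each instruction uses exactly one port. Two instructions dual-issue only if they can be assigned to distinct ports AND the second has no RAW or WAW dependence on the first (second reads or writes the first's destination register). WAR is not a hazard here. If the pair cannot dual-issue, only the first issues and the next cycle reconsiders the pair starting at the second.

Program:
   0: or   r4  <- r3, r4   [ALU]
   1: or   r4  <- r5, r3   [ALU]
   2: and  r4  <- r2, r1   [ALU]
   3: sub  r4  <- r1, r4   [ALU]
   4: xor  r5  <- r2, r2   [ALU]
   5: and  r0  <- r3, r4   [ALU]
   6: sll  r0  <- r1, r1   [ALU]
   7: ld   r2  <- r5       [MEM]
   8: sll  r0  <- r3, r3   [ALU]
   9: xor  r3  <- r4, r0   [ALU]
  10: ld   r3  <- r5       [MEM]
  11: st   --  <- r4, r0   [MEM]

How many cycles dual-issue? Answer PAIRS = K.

0. or.ALU @i0  | WAW r4
1. or.ALU @i1  | WAW r4
2. and.ALU @i2  | RAW+WAW r4
3. sub.ALU/xor.ALU @i3+i4  | 2-wide
4. and.ALU @i5  | WAW r0
5. sll.ALU/ld.MEM @i6+i7  | 2-wide
6. sll.ALU @i8  | RAW r0
7. xor.ALU @i9  | WAW r3
8. ld.MEM @i10  | no-port MEM/MEM
9. st.MEM @i11  | tail

PAIRS = 2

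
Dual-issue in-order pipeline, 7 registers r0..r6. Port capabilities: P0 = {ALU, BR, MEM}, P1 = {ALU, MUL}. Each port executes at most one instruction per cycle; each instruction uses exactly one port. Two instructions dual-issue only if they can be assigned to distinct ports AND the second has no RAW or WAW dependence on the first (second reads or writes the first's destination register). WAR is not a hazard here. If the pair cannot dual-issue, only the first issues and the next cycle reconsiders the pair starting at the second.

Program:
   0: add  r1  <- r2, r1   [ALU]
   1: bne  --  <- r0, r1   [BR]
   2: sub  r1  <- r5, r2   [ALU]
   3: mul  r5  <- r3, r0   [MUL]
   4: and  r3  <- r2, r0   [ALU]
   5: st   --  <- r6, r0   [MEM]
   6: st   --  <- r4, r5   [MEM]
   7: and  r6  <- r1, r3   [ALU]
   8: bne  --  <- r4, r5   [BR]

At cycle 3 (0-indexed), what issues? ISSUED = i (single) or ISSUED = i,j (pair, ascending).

ISSUED = 5

[0] i0  add.ALU  -- RAW r1
[1] i1&i2  bne.BR/sub.ALU  -- pair
[2] i3&i4  mul.MUL/and.ALU  -- pair
[3] i5  st.MEM  -- no-port MEM/MEM
[4] i6&i7  st.MEM/and.ALU  -- pair
[5] i8  bne.BR  -- tail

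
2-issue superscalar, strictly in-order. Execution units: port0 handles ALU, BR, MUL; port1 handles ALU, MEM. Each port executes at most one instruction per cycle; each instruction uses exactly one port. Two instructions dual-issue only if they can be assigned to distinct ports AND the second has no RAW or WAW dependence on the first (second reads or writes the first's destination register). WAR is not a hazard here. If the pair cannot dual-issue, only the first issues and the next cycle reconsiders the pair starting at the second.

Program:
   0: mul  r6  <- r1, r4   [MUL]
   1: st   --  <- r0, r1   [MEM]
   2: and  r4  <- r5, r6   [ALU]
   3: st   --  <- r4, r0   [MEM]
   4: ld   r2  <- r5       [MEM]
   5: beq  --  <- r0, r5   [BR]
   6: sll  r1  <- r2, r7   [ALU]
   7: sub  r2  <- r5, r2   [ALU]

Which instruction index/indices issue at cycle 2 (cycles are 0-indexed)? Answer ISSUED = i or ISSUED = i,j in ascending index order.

0. mul st @i0&i1  | pair
1. and @i2  | RAW r4
2. st @i3  | no-port MEM/MEM
3. ld beq @i4&i5  | pair
4. sll sub @i6&i7  | pair

ISSUED = 3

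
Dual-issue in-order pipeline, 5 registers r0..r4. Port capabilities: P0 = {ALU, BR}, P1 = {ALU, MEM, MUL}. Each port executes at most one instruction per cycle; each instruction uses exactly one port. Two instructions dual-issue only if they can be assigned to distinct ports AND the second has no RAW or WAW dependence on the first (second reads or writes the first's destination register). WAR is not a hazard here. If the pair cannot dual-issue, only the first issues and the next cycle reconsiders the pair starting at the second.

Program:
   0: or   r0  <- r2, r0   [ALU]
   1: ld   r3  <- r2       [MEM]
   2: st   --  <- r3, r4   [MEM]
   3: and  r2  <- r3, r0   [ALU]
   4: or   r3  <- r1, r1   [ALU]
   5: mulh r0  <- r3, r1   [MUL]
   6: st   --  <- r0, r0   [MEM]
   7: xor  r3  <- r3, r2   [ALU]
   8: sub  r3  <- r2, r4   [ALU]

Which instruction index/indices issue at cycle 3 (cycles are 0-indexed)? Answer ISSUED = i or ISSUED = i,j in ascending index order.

ISSUED = 5

0. or+ld @i0/i1  | 2-wide
1. st+and @i2/i3  | 2-wide
2. or @i4  | RAW r3
3. mulh @i5  | no-port MUL/MEM
4. st+xor @i6/i7  | 2-wide
5. sub @i8  | tail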